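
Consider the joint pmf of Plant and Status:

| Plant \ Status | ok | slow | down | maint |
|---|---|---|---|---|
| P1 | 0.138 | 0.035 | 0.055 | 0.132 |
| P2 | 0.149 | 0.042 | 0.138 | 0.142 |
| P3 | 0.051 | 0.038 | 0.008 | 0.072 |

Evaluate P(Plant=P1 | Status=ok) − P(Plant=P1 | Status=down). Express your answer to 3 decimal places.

P(Status=ok) = 0.138 + 0.149 + 0.051 = 0.338; P(Plant=P1 | Status=ok) = 0.138/0.338 = 0.4083.
P(Status=down) = 0.055 + 0.138 + 0.008 = 0.201; P(Plant=P1 | Status=down) = 0.055/0.201 = 0.2736.
Difference = 0.135.

0.135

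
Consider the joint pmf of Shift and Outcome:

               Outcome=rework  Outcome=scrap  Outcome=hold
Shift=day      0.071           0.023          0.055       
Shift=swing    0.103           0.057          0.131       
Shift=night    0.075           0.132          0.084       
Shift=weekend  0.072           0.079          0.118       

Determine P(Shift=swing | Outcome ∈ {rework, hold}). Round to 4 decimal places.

P(Outcome=rework) = 0.071 + 0.103 + 0.075 + 0.072 = 0.321.
P(Outcome=hold) = 0.055 + 0.131 + 0.084 + 0.118 = 0.388.
P(Outcome ∈ {rework, hold}) = 0.321 + 0.388 = 0.709; P(Shift=swing, Outcome ∈ {rework, hold}) = 0.103 + 0.131 = 0.234.
P(Shift=swing | Outcome ∈ {rework, hold}) = 0.234/0.709 = 0.3300.

0.3300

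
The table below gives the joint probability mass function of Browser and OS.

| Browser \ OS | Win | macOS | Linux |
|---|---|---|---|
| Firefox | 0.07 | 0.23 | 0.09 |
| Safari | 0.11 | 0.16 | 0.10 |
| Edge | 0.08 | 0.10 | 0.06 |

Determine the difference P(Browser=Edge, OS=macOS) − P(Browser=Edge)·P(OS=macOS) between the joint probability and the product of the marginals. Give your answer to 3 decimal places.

-0.018

P(Browser=Edge) = 0.08 + 0.10 + 0.06 = 0.24.
P(OS=macOS) = 0.23 + 0.16 + 0.10 = 0.49.
P(Browser=Edge, OS=macOS) − P(Browser=Edge)P(OS=macOS) = 0.10 − 0.24×0.49 = -0.018.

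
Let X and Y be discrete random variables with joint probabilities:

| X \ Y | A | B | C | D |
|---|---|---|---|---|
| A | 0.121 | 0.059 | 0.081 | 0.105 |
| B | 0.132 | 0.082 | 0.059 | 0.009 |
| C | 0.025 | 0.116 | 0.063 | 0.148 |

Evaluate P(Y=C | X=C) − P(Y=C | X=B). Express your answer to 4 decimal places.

P(X=C) = 0.025 + 0.116 + 0.063 + 0.148 = 0.352; P(Y=C | X=C) = 0.063/0.352 = 0.17898.
P(X=B) = 0.132 + 0.082 + 0.059 + 0.009 = 0.282; P(Y=C | X=B) = 0.059/0.282 = 0.20922.
Difference = -0.0302.

-0.0302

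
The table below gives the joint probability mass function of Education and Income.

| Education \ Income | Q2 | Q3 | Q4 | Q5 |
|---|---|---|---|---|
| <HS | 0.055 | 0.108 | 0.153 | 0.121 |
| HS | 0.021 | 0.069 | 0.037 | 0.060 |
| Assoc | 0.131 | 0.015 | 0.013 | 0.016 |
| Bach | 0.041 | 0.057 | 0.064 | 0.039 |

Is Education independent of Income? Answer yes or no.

P(Education=Assoc) = 0.175 and P(Income=Q2) = 0.248, so their product is 0.04340, but P(Education=Assoc, Income=Q2) = 0.131. Since these differ, Education and Income are not independent.

no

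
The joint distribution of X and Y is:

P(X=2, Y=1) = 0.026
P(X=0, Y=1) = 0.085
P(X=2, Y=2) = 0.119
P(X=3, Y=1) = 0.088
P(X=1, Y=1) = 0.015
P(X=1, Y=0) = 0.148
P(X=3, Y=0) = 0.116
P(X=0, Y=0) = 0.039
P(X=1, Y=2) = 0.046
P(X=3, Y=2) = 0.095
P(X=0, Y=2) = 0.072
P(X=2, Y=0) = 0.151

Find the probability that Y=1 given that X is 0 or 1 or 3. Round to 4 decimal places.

0.2670

P(X=0) = 0.039 + 0.085 + 0.072 = 0.196.
P(X=1) = 0.148 + 0.015 + 0.046 = 0.209.
P(X=3) = 0.116 + 0.088 + 0.095 = 0.299.
P(X ∈ {0, 1, 3}) = 0.196 + 0.209 + 0.299 = 0.704; P(Y=1, X ∈ {0, 1, 3}) = 0.085 + 0.015 + 0.088 = 0.188.
P(Y=1 | X ∈ {0, 1, 3}) = 0.188/0.704 = 0.2670.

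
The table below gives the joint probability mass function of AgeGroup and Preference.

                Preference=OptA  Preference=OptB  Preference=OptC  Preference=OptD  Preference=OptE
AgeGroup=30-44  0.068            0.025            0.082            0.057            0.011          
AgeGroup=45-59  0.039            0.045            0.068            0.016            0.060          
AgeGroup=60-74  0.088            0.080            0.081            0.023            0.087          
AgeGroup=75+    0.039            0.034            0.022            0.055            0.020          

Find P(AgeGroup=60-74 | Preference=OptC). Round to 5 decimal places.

0.32016

P(Preference=OptC) = 0.082 + 0.068 + 0.081 + 0.022 = 0.253.
P(AgeGroup=60-74 | Preference=OptC) = 0.081/0.253 = 0.32016.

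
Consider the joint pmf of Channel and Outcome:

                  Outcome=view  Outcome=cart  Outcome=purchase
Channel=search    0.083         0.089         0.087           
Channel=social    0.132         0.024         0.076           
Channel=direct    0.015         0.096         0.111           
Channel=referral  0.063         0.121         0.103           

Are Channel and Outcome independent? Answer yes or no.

no

P(Channel=social) = 0.232 and P(Outcome=view) = 0.293, so their product is 0.06798, but P(Channel=social, Outcome=view) = 0.132. Since these differ, Channel and Outcome are not independent.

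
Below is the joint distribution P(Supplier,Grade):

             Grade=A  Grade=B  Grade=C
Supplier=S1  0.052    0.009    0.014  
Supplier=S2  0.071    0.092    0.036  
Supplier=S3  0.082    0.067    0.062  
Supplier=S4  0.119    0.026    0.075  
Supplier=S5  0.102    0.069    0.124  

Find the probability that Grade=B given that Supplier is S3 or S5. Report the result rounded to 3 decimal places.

P(Supplier=S3) = 0.082 + 0.067 + 0.062 = 0.211.
P(Supplier=S5) = 0.102 + 0.069 + 0.124 = 0.295.
P(Supplier ∈ {S3, S5}) = 0.211 + 0.295 = 0.506; P(Grade=B, Supplier ∈ {S3, S5}) = 0.067 + 0.069 = 0.136.
P(Grade=B | Supplier ∈ {S3, S5}) = 0.136/0.506 = 0.269.

0.269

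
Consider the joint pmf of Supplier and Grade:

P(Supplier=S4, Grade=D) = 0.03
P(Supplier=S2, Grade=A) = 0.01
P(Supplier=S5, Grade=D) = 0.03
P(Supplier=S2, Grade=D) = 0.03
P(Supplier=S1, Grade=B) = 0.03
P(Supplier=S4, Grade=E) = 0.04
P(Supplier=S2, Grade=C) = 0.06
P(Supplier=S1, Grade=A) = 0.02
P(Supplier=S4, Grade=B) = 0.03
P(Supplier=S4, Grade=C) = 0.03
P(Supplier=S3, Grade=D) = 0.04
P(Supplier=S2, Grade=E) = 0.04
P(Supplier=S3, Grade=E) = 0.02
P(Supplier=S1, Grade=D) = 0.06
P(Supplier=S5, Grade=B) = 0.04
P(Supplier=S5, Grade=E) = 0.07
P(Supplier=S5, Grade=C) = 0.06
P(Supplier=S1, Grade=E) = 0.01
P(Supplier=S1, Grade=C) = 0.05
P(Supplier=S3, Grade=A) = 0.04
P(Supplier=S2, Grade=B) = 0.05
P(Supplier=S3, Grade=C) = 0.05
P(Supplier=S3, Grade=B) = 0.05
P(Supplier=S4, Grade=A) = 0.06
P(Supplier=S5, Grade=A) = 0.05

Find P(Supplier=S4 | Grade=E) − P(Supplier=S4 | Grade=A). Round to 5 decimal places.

P(Grade=E) = 0.01 + 0.04 + 0.02 + 0.04 + 0.07 = 0.18; P(Supplier=S4 | Grade=E) = 0.04/0.18 = 0.222222.
P(Grade=A) = 0.02 + 0.01 + 0.04 + 0.06 + 0.05 = 0.18; P(Supplier=S4 | Grade=A) = 0.06/0.18 = 0.333333.
Difference = -0.11111.

-0.11111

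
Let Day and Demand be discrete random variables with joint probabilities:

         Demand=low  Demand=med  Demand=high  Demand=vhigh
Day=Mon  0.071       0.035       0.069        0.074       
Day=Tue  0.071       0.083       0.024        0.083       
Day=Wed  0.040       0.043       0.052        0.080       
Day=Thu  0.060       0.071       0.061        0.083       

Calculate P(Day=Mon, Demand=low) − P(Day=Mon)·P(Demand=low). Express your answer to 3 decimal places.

P(Day=Mon) = 0.071 + 0.035 + 0.069 + 0.074 = 0.249.
P(Demand=low) = 0.071 + 0.071 + 0.040 + 0.060 = 0.242.
P(Day=Mon, Demand=low) − P(Day=Mon)P(Demand=low) = 0.071 − 0.249×0.242 = 0.011.

0.011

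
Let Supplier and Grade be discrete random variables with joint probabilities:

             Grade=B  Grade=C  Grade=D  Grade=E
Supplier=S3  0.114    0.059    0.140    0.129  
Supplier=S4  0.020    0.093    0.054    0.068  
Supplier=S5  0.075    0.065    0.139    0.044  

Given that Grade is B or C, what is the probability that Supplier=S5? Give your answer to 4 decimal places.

P(Grade=B) = 0.114 + 0.020 + 0.075 = 0.209.
P(Grade=C) = 0.059 + 0.093 + 0.065 = 0.217.
P(Grade ∈ {B, C}) = 0.209 + 0.217 = 0.426; P(Supplier=S5, Grade ∈ {B, C}) = 0.075 + 0.065 = 0.140.
P(Supplier=S5 | Grade ∈ {B, C}) = 0.140/0.426 = 0.3286.

0.3286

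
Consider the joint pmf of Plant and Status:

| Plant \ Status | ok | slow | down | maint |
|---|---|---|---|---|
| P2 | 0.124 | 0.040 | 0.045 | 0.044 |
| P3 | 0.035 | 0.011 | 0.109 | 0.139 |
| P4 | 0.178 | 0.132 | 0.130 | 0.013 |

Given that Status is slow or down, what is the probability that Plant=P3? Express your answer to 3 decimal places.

P(Status=slow) = 0.040 + 0.011 + 0.132 = 0.183.
P(Status=down) = 0.045 + 0.109 + 0.130 = 0.284.
P(Status ∈ {slow, down}) = 0.183 + 0.284 = 0.467; P(Plant=P3, Status ∈ {slow, down}) = 0.011 + 0.109 = 0.120.
P(Plant=P3 | Status ∈ {slow, down}) = 0.120/0.467 = 0.257.

0.257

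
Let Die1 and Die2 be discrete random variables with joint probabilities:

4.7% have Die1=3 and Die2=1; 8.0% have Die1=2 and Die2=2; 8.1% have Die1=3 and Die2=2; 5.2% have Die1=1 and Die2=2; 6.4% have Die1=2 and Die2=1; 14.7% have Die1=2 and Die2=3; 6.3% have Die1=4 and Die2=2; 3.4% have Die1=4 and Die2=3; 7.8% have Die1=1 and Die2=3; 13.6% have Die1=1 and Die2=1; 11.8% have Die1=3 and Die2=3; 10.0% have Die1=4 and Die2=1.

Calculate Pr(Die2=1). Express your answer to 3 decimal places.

P(Die2=1) = 0.136 + 0.064 + 0.047 + 0.100 = 0.347.

0.347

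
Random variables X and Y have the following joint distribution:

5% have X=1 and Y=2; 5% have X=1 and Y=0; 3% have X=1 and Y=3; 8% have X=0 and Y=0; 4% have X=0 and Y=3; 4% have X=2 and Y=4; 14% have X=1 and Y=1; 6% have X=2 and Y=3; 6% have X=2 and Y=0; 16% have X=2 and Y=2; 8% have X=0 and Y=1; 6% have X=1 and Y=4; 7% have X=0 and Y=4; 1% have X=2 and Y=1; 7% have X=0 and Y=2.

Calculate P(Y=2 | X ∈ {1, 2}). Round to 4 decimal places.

P(X=1) = 0.05 + 0.14 + 0.05 + 0.03 + 0.06 = 0.33.
P(X=2) = 0.06 + 0.01 + 0.16 + 0.06 + 0.04 = 0.33.
P(X ∈ {1, 2}) = 0.33 + 0.33 = 0.66; P(Y=2, X ∈ {1, 2}) = 0.05 + 0.16 = 0.21.
P(Y=2 | X ∈ {1, 2}) = 0.21/0.66 = 0.3182.

0.3182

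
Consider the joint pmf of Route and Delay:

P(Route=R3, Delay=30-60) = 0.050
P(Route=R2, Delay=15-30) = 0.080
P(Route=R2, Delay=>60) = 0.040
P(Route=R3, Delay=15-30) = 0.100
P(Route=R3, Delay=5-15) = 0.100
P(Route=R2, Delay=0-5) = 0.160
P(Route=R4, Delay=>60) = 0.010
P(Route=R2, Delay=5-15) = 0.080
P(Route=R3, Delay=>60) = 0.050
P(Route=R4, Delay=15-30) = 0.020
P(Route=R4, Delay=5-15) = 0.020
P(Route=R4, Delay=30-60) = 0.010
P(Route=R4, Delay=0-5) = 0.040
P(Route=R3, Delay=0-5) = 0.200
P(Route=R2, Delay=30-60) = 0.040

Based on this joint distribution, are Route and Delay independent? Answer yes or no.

yes

Every cell satisfies P(Route,Delay) = P(Route)·P(Delay). For instance P(Route=R4) = 0.100, P(Delay=0-5) = 0.400, and 0.100×0.400 = 0.040 matches the joint entry. So Route and Delay are independent.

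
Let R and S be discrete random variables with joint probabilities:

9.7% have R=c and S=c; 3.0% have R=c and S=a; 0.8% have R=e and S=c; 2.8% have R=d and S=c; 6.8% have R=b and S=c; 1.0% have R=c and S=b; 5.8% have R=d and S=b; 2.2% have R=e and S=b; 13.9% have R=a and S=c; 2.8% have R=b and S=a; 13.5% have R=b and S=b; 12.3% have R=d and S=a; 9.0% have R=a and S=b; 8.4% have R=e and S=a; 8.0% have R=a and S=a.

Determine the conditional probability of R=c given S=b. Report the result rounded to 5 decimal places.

P(S=b) = 0.090 + 0.135 + 0.010 + 0.058 + 0.022 = 0.315.
P(R=c | S=b) = 0.010/0.315 = 0.03175.

0.03175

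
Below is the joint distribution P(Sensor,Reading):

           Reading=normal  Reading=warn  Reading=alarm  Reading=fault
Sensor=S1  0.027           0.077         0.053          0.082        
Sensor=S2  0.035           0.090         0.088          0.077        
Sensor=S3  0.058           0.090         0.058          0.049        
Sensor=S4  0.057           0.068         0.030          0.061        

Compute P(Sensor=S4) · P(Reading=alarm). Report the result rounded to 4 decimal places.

0.0495

P(Sensor=S4) = 0.057 + 0.068 + 0.030 + 0.061 = 0.216.
P(Reading=alarm) = 0.053 + 0.088 + 0.058 + 0.030 = 0.229.
Product: 0.216 × 0.229 = 0.0495.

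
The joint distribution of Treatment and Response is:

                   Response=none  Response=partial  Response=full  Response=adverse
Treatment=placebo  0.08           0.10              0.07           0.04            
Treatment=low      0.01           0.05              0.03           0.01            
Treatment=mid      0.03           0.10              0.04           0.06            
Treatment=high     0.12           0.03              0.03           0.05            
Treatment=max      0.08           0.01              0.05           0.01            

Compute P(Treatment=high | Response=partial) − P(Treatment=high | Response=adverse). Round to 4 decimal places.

P(Response=partial) = 0.10 + 0.05 + 0.10 + 0.03 + 0.01 = 0.29; P(Treatment=high | Response=partial) = 0.03/0.29 = 0.10345.
P(Response=adverse) = 0.04 + 0.01 + 0.06 + 0.05 + 0.01 = 0.17; P(Treatment=high | Response=adverse) = 0.05/0.17 = 0.29412.
Difference = -0.1907.

-0.1907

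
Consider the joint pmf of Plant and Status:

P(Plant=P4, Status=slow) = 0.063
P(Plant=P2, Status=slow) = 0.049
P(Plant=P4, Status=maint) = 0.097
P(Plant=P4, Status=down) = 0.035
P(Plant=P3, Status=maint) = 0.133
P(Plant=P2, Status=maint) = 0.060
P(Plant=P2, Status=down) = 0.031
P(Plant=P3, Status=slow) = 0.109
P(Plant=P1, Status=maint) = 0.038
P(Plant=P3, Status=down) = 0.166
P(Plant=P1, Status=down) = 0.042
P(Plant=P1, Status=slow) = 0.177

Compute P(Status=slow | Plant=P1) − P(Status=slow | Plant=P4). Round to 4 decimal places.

0.3656

P(Plant=P1) = 0.177 + 0.042 + 0.038 = 0.257; P(Status=slow | Plant=P1) = 0.177/0.257 = 0.68872.
P(Plant=P4) = 0.063 + 0.035 + 0.097 = 0.195; P(Status=slow | Plant=P4) = 0.063/0.195 = 0.32308.
Difference = 0.3656.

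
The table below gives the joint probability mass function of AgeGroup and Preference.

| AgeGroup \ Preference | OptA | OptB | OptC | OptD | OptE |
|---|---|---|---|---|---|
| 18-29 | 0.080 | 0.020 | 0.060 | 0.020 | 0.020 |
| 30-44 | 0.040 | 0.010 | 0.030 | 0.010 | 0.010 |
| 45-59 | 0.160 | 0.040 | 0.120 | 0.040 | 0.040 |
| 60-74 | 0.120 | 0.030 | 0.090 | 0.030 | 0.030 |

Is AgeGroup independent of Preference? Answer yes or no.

Every cell satisfies P(AgeGroup,Preference) = P(AgeGroup)·P(Preference). For instance P(AgeGroup=18-29) = 0.200, P(Preference=OptB) = 0.100, and 0.200×0.100 = 0.020 matches the joint entry. So AgeGroup and Preference are independent.

yes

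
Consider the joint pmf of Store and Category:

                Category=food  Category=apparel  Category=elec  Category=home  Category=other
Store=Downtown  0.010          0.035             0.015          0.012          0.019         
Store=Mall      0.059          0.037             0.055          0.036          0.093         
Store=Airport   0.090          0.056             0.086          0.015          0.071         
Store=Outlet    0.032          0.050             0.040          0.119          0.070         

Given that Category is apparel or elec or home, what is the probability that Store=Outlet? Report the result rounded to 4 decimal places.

0.3759

P(Category=apparel) = 0.035 + 0.037 + 0.056 + 0.050 = 0.178.
P(Category=elec) = 0.015 + 0.055 + 0.086 + 0.040 = 0.196.
P(Category=home) = 0.012 + 0.036 + 0.015 + 0.119 = 0.182.
P(Category ∈ {apparel, elec, home}) = 0.178 + 0.196 + 0.182 = 0.556; P(Store=Outlet, Category ∈ {apparel, elec, home}) = 0.050 + 0.040 + 0.119 = 0.209.
P(Store=Outlet | Category ∈ {apparel, elec, home}) = 0.209/0.556 = 0.3759.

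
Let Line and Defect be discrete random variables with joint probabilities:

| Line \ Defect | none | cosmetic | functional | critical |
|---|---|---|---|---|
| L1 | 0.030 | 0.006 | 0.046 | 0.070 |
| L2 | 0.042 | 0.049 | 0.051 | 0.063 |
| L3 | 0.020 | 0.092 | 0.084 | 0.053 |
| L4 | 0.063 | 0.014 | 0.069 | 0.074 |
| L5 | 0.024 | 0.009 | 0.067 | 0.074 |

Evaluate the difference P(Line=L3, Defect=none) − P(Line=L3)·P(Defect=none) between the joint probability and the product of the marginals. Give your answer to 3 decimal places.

-0.025

P(Line=L3) = 0.020 + 0.092 + 0.084 + 0.053 = 0.249.
P(Defect=none) = 0.030 + 0.042 + 0.020 + 0.063 + 0.024 = 0.179.
P(Line=L3, Defect=none) − P(Line=L3)P(Defect=none) = 0.020 − 0.249×0.179 = -0.025.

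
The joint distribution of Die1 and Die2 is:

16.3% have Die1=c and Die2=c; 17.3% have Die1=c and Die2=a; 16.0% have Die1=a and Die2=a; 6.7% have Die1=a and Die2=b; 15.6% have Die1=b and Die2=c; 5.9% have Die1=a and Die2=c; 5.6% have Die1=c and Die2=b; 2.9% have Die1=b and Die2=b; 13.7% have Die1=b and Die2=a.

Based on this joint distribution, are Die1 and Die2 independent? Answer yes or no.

no

P(Die1=a) = 0.286 and P(Die2=c) = 0.378, so their product is 0.10811, but P(Die1=a, Die2=c) = 0.059. Since these differ, Die1 and Die2 are not independent.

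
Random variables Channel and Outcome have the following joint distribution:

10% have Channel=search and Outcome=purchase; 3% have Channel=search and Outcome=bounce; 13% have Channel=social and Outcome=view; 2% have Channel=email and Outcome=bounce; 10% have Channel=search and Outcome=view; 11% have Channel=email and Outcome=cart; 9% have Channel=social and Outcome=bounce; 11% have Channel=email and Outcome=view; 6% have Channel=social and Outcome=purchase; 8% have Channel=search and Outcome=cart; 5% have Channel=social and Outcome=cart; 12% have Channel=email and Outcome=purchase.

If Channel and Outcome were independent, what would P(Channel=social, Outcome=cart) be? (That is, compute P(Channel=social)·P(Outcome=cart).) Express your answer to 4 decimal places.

0.0792

P(Channel=social) = 0.09 + 0.13 + 0.05 + 0.06 = 0.33.
P(Outcome=cart) = 0.11 + 0.08 + 0.05 = 0.24.
Product: 0.33 × 0.24 = 0.0792.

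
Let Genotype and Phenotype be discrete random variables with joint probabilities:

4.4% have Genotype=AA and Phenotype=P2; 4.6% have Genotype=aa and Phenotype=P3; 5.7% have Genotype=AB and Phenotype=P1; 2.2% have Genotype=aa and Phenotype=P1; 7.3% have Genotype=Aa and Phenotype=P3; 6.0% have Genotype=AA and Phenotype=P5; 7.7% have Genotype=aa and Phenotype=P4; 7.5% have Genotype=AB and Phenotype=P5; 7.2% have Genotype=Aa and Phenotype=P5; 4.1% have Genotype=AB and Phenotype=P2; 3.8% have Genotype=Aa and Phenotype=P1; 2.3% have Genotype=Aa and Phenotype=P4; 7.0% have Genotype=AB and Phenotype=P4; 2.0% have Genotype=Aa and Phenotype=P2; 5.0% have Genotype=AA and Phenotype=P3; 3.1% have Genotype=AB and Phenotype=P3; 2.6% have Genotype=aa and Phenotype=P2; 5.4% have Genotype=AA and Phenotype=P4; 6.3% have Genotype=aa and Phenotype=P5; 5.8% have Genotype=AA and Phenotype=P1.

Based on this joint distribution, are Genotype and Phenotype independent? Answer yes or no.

no

P(Genotype=Aa) = 0.226 and P(Phenotype=P3) = 0.200, so their product is 0.04520, but P(Genotype=Aa, Phenotype=P3) = 0.073. Since these differ, Genotype and Phenotype are not independent.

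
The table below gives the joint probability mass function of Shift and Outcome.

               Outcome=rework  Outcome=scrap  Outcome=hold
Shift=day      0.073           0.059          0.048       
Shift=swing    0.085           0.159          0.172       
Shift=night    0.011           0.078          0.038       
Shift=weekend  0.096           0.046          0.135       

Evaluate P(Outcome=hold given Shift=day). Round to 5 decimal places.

P(Shift=day) = 0.073 + 0.059 + 0.048 = 0.180.
P(Outcome=hold | Shift=day) = 0.048/0.180 = 0.26667.

0.26667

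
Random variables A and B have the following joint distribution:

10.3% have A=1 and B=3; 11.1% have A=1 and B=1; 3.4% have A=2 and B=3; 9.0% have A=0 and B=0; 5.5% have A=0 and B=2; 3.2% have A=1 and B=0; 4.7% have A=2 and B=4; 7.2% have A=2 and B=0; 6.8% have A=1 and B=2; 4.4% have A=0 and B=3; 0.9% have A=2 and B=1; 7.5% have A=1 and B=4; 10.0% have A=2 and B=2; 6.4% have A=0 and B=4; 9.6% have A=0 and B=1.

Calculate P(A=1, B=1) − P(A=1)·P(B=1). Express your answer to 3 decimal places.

P(A=1) = 0.032 + 0.111 + 0.068 + 0.103 + 0.075 = 0.389.
P(B=1) = 0.096 + 0.111 + 0.009 = 0.216.
P(A=1, B=1) − P(A=1)P(B=1) = 0.111 − 0.389×0.216 = 0.027.

0.027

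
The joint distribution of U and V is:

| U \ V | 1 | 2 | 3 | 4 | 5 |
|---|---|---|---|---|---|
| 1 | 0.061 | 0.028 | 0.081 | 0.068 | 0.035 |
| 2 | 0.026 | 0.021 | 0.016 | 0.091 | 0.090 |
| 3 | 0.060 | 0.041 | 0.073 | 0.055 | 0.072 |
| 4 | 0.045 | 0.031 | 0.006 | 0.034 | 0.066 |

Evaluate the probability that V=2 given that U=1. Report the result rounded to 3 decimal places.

P(U=1) = 0.061 + 0.028 + 0.081 + 0.068 + 0.035 = 0.273.
P(V=2 | U=1) = 0.028/0.273 = 0.103.

0.103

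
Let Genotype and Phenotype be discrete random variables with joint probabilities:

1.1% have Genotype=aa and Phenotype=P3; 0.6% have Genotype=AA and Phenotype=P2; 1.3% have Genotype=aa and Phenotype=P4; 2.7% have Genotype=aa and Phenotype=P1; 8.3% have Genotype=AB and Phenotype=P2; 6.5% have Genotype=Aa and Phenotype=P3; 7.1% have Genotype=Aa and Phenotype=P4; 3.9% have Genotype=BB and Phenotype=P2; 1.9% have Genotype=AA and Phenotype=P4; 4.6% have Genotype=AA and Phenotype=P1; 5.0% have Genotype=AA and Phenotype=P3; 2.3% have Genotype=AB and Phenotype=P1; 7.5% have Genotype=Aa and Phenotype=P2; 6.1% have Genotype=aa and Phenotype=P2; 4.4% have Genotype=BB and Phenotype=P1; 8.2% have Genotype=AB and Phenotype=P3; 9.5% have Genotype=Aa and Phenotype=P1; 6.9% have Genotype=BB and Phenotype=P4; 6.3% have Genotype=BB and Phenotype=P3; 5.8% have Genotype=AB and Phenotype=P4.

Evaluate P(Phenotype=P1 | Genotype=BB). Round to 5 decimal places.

P(Genotype=BB) = 0.044 + 0.039 + 0.063 + 0.069 = 0.215.
P(Phenotype=P1 | Genotype=BB) = 0.044/0.215 = 0.20465.

0.20465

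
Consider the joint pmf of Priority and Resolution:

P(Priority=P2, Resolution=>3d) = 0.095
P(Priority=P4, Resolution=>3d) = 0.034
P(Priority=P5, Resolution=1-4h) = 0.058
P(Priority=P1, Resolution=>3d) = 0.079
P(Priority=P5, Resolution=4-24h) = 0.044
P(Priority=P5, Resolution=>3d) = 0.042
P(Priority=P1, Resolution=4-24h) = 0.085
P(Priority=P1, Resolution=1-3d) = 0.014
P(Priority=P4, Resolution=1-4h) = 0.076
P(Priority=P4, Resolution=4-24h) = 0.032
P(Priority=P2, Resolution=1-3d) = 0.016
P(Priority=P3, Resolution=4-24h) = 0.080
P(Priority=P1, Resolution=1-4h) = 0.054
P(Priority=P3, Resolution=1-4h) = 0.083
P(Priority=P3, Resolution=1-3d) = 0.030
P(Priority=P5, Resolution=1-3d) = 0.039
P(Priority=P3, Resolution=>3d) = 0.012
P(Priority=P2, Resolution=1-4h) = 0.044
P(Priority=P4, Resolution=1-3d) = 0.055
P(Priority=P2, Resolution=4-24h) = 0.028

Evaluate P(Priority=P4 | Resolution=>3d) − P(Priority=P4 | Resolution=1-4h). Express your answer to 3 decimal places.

-0.111

P(Resolution=>3d) = 0.079 + 0.095 + 0.012 + 0.034 + 0.042 = 0.262; P(Priority=P4 | Resolution=>3d) = 0.034/0.262 = 0.1298.
P(Resolution=1-4h) = 0.054 + 0.044 + 0.083 + 0.076 + 0.058 = 0.315; P(Priority=P4 | Resolution=1-4h) = 0.076/0.315 = 0.2413.
Difference = -0.111.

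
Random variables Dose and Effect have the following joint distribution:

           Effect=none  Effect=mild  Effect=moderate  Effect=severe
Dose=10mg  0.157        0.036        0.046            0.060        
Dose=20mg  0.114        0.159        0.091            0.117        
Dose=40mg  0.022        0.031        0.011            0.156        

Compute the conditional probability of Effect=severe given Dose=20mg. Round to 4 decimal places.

P(Dose=20mg) = 0.114 + 0.159 + 0.091 + 0.117 = 0.481.
P(Effect=severe | Dose=20mg) = 0.117/0.481 = 0.2432.

0.2432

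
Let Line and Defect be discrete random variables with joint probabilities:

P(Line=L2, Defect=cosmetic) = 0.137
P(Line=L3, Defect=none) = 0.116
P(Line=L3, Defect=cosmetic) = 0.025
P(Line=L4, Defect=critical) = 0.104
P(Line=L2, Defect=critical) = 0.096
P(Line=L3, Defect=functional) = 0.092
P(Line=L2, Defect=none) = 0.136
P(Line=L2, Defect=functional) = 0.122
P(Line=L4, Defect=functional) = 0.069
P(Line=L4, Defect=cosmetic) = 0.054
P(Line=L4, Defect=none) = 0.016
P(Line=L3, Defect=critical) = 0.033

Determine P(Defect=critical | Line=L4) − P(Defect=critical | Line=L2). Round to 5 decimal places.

P(Line=L4) = 0.016 + 0.054 + 0.069 + 0.104 = 0.243; P(Defect=critical | Line=L4) = 0.104/0.243 = 0.427984.
P(Line=L2) = 0.136 + 0.137 + 0.122 + 0.096 = 0.491; P(Defect=critical | Line=L2) = 0.096/0.491 = 0.195519.
Difference = 0.23246.

0.23246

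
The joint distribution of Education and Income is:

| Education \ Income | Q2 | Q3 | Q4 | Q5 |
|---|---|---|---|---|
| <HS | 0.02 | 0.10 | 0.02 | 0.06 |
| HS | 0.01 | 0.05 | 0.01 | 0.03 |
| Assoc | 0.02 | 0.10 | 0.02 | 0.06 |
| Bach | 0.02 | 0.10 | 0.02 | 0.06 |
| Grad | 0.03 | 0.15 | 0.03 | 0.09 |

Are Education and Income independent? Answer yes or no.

Every cell satisfies P(Education,Income) = P(Education)·P(Income). For instance P(Education=Bach) = 0.20, P(Income=Q4) = 0.10, and 0.20×0.10 = 0.02 matches the joint entry. So Education and Income are independent.

yes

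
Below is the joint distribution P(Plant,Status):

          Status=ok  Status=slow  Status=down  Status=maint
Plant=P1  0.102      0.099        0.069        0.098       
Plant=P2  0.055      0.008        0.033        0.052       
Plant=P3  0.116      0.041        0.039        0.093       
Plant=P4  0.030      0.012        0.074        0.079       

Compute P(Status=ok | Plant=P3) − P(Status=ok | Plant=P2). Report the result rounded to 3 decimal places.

0.030

P(Plant=P3) = 0.116 + 0.041 + 0.039 + 0.093 = 0.289; P(Status=ok | Plant=P3) = 0.116/0.289 = 0.4014.
P(Plant=P2) = 0.055 + 0.008 + 0.033 + 0.052 = 0.148; P(Status=ok | Plant=P2) = 0.055/0.148 = 0.3716.
Difference = 0.030.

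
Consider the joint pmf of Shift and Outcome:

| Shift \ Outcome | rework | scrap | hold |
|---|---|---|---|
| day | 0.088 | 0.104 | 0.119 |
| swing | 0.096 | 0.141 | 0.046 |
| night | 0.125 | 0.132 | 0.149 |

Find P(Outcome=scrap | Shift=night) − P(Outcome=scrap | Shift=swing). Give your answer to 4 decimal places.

P(Shift=night) = 0.125 + 0.132 + 0.149 = 0.406; P(Outcome=scrap | Shift=night) = 0.132/0.406 = 0.32512.
P(Shift=swing) = 0.096 + 0.141 + 0.046 = 0.283; P(Outcome=scrap | Shift=swing) = 0.141/0.283 = 0.49823.
Difference = -0.1731.

-0.1731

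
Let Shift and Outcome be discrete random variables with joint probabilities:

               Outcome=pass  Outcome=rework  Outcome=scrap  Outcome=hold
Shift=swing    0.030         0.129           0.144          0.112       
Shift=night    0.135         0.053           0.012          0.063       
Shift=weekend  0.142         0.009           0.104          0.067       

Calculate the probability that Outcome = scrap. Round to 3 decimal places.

P(Outcome=scrap) = 0.144 + 0.012 + 0.104 = 0.260.

0.260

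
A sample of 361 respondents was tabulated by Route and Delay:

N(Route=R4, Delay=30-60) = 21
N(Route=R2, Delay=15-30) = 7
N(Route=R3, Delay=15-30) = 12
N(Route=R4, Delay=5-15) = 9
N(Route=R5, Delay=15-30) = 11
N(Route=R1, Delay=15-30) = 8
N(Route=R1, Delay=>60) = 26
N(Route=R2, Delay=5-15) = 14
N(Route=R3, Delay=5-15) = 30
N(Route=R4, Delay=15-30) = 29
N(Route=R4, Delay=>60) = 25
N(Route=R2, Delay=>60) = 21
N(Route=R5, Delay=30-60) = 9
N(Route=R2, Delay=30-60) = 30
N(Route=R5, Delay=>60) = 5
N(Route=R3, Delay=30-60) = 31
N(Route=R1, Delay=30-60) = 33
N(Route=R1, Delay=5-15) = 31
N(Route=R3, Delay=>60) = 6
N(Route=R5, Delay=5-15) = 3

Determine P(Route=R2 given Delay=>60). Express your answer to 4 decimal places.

0.2530

Total with Delay=>60: 26 + 21 + 6 + 25 + 5 = 83.
P(Route=R2 | Delay=>60) = 21/83 = 0.2530.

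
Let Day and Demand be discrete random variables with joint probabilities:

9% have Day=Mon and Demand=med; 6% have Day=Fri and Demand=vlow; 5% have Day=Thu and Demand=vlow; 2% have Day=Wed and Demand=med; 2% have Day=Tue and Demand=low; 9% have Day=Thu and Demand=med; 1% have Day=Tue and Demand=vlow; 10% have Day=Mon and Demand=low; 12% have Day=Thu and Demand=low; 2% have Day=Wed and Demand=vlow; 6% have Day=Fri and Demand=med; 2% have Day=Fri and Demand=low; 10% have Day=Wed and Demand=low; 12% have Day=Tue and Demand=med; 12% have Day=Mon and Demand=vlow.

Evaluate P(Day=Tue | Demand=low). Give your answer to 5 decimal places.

P(Demand=low) = 0.10 + 0.02 + 0.10 + 0.12 + 0.02 = 0.36.
P(Day=Tue | Demand=low) = 0.02/0.36 = 0.05556.

0.05556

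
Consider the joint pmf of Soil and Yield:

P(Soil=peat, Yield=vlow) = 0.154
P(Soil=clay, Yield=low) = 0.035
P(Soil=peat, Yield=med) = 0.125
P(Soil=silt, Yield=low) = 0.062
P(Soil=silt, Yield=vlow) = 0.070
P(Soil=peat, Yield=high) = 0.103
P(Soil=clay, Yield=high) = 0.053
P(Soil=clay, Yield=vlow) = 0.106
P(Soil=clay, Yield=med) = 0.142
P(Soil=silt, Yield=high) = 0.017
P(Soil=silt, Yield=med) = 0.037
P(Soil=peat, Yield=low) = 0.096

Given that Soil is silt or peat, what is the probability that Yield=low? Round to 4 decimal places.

0.2380

P(Soil=silt) = 0.070 + 0.062 + 0.037 + 0.017 = 0.186.
P(Soil=peat) = 0.154 + 0.096 + 0.125 + 0.103 = 0.478.
P(Soil ∈ {silt, peat}) = 0.186 + 0.478 = 0.664; P(Yield=low, Soil ∈ {silt, peat}) = 0.062 + 0.096 = 0.158.
P(Yield=low | Soil ∈ {silt, peat}) = 0.158/0.664 = 0.2380.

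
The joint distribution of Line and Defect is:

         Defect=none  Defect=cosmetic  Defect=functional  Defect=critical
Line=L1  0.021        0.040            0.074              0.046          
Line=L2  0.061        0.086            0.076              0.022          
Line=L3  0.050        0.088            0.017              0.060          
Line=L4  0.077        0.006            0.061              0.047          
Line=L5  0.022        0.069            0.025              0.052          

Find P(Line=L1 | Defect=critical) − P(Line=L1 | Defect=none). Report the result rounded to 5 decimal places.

P(Defect=critical) = 0.046 + 0.022 + 0.060 + 0.047 + 0.052 = 0.227; P(Line=L1 | Defect=critical) = 0.046/0.227 = 0.202643.
P(Defect=none) = 0.021 + 0.061 + 0.050 + 0.077 + 0.022 = 0.231; P(Line=L1 | Defect=none) = 0.021/0.231 = 0.090909.
Difference = 0.11173.

0.11173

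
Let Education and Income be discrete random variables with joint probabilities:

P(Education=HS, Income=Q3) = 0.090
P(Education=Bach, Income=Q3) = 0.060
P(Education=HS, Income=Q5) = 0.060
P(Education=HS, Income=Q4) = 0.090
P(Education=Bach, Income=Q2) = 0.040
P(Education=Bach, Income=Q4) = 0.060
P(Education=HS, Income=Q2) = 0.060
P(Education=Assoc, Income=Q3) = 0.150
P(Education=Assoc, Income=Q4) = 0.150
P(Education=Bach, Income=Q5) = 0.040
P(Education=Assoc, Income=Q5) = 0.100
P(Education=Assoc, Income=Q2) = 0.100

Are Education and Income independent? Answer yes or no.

yes

Every cell satisfies P(Education,Income) = P(Education)·P(Income). For instance P(Education=Bach) = 0.200, P(Income=Q5) = 0.200, and 0.200×0.200 = 0.040 matches the joint entry. So Education and Income are independent.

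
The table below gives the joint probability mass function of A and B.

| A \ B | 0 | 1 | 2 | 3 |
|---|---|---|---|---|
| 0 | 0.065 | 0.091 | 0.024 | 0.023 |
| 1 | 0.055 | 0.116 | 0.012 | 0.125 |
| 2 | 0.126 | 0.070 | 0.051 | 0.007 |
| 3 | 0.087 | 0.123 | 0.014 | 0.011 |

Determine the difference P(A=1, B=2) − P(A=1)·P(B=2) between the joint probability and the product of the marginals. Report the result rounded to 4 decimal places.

-0.0191

P(A=1) = 0.055 + 0.116 + 0.012 + 0.125 = 0.308.
P(B=2) = 0.024 + 0.012 + 0.051 + 0.014 = 0.101.
P(A=1, B=2) − P(A=1)P(B=2) = 0.012 − 0.308×0.101 = -0.0191.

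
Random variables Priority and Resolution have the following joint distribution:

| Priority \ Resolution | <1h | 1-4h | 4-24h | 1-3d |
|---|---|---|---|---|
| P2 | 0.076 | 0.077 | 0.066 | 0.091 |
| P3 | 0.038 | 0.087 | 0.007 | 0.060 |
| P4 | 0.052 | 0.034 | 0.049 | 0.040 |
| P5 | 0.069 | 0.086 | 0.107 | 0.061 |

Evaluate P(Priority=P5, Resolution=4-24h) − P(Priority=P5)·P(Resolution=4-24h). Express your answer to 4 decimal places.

0.0330

P(Priority=P5) = 0.069 + 0.086 + 0.107 + 0.061 = 0.323.
P(Resolution=4-24h) = 0.066 + 0.007 + 0.049 + 0.107 = 0.229.
P(Priority=P5, Resolution=4-24h) − P(Priority=P5)P(Resolution=4-24h) = 0.107 − 0.323×0.229 = 0.0330.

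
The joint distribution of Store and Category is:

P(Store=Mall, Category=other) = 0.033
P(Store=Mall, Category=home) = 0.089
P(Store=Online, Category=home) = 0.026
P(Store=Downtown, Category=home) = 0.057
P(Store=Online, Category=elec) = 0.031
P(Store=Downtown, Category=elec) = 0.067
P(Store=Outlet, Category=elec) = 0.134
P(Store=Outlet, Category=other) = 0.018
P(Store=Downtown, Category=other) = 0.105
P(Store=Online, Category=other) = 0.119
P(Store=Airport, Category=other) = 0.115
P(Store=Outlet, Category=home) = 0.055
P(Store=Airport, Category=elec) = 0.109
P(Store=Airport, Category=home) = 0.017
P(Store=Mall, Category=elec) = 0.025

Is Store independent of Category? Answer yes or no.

no

P(Store=Outlet) = 0.207 and P(Category=other) = 0.390, so their product is 0.08073, but P(Store=Outlet, Category=other) = 0.018. Since these differ, Store and Category are not independent.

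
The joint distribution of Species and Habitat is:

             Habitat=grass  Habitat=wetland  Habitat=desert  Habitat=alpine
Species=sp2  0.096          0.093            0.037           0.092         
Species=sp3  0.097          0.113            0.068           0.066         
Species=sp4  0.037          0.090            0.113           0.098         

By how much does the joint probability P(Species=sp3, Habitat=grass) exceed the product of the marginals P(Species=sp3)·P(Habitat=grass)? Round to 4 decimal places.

P(Species=sp3) = 0.097 + 0.113 + 0.068 + 0.066 = 0.344.
P(Habitat=grass) = 0.096 + 0.097 + 0.037 = 0.230.
P(Species=sp3, Habitat=grass) − P(Species=sp3)P(Habitat=grass) = 0.097 − 0.344×0.230 = 0.0179.

0.0179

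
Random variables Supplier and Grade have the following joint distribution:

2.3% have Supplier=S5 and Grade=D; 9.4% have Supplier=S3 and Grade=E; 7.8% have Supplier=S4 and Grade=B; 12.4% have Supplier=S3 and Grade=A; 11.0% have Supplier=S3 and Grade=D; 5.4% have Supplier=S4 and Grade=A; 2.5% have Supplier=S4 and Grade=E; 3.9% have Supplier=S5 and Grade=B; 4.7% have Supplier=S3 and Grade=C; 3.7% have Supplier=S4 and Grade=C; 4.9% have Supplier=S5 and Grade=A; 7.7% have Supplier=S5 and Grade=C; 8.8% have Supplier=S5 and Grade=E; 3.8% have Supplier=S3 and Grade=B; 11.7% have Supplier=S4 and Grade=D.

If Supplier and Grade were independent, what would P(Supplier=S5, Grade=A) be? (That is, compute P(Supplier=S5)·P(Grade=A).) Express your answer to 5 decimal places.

0.06265

P(Supplier=S5) = 0.049 + 0.039 + 0.077 + 0.023 + 0.088 = 0.276.
P(Grade=A) = 0.124 + 0.054 + 0.049 = 0.227.
Product: 0.276 × 0.227 = 0.06265.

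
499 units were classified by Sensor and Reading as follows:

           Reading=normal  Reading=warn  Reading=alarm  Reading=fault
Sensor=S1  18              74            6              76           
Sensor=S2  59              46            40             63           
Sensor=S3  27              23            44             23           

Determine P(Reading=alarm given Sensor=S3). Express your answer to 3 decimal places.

Total with Sensor=S3: 27 + 23 + 44 + 23 = 117.
P(Reading=alarm | Sensor=S3) = 44/117 = 0.376.

0.376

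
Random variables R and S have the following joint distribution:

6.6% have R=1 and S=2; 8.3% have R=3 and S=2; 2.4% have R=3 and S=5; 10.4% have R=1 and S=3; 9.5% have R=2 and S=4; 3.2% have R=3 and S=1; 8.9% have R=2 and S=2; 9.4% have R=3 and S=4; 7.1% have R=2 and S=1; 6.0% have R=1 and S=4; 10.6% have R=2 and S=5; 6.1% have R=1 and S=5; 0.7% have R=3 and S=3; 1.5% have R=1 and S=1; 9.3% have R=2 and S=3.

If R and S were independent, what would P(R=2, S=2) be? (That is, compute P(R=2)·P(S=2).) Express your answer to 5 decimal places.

P(R=2) = 0.071 + 0.089 + 0.093 + 0.095 + 0.106 = 0.454.
P(S=2) = 0.066 + 0.089 + 0.083 = 0.238.
Product: 0.454 × 0.238 = 0.10805.

0.10805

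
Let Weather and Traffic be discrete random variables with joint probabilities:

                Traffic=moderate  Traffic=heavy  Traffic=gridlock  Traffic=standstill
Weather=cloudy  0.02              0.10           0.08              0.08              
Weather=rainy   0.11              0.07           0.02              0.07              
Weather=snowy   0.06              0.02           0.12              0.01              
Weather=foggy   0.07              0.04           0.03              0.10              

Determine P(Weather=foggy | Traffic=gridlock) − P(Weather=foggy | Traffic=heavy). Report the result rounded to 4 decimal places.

-0.0539

P(Traffic=gridlock) = 0.08 + 0.02 + 0.12 + 0.03 = 0.25; P(Weather=foggy | Traffic=gridlock) = 0.03/0.25 = 0.12000.
P(Traffic=heavy) = 0.10 + 0.07 + 0.02 + 0.04 = 0.23; P(Weather=foggy | Traffic=heavy) = 0.04/0.23 = 0.17391.
Difference = -0.0539.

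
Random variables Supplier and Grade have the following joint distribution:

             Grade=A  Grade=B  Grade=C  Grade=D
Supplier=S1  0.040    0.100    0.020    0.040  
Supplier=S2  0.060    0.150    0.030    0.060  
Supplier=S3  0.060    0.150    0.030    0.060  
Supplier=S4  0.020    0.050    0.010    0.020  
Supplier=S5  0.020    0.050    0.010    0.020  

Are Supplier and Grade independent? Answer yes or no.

Every cell satisfies P(Supplier,Grade) = P(Supplier)·P(Grade). For instance P(Supplier=S2) = 0.300, P(Grade=A) = 0.200, and 0.300×0.200 = 0.060 matches the joint entry. So Supplier and Grade are independent.

yes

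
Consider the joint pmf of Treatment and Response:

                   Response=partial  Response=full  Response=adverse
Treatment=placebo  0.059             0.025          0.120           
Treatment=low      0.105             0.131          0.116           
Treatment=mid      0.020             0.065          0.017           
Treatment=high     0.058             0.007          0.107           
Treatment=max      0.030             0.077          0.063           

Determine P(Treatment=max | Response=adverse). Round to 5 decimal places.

0.14894

P(Response=adverse) = 0.120 + 0.116 + 0.017 + 0.107 + 0.063 = 0.423.
P(Treatment=max | Response=adverse) = 0.063/0.423 = 0.14894.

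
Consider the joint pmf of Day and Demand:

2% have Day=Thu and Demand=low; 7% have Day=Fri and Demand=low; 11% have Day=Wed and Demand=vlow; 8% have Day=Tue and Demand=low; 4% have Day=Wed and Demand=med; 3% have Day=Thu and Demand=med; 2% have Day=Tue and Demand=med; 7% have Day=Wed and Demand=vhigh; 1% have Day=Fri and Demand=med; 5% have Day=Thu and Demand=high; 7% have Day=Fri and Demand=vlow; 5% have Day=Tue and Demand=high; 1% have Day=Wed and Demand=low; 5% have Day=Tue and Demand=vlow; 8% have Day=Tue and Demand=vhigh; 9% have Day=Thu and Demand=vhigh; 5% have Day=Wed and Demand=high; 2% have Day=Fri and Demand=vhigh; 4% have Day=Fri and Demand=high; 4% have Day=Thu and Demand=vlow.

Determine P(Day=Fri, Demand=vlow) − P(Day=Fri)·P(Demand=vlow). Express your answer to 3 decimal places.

P(Day=Fri) = 0.07 + 0.07 + 0.01 + 0.04 + 0.02 = 0.21.
P(Demand=vlow) = 0.05 + 0.11 + 0.04 + 0.07 = 0.27.
P(Day=Fri, Demand=vlow) − P(Day=Fri)P(Demand=vlow) = 0.07 − 0.21×0.27 = 0.013.

0.013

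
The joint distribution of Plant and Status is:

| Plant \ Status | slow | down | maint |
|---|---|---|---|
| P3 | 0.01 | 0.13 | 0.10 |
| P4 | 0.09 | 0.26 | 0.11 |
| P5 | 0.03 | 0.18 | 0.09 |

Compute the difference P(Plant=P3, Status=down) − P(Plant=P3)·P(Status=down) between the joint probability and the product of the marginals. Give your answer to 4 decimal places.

-0.0068

P(Plant=P3) = 0.01 + 0.13 + 0.10 = 0.24.
P(Status=down) = 0.13 + 0.26 + 0.18 = 0.57.
P(Plant=P3, Status=down) − P(Plant=P3)P(Status=down) = 0.13 − 0.24×0.57 = -0.0068.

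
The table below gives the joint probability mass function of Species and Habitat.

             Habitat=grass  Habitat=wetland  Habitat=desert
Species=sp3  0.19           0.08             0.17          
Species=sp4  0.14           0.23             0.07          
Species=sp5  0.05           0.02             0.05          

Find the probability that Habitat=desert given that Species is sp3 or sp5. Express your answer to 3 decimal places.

0.393

P(Species=sp3) = 0.19 + 0.08 + 0.17 = 0.44.
P(Species=sp5) = 0.05 + 0.02 + 0.05 = 0.12.
P(Species ∈ {sp3, sp5}) = 0.44 + 0.12 = 0.56; P(Habitat=desert, Species ∈ {sp3, sp5}) = 0.17 + 0.05 = 0.22.
P(Habitat=desert | Species ∈ {sp3, sp5}) = 0.22/0.56 = 0.393.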